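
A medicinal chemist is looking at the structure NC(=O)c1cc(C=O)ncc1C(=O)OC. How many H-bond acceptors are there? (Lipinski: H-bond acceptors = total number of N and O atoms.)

6

N atoms: 2; O atoms: 4.
Lipinski HBA = 2 + 4 = 6.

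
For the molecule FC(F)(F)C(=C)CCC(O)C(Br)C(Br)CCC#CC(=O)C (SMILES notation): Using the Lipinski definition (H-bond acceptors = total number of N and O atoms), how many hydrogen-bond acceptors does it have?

2

N atoms: 0; O atoms: 2.
Lipinski HBA = 0 + 2 = 2.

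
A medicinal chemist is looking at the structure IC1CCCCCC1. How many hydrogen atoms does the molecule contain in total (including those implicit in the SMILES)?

13

Walk through each heavy atom and fill implicit hydrogens from standard valence (C 4, N 3, O 2, S 2, halogen 1):
  atom 1: I (halogen, monovalent) → 0 H
  atom 2: C, bond orders sum to 3 (valence 4) → 1 H
  atom 3: C, bond orders sum to 2 (valence 4) → 2 H
  atom 4: C, bond orders sum to 2 (valence 4) → 2 H
  atom 5: C, bond orders sum to 2 (valence 4) → 2 H
  atom 6: C, bond orders sum to 2 (valence 4) → 2 H
  atom 7: C, bond orders sum to 2 (valence 4) → 2 H
  atom 8: C, bond orders sum to 2 (valence 4) → 2 H
Total hydrogens: 13.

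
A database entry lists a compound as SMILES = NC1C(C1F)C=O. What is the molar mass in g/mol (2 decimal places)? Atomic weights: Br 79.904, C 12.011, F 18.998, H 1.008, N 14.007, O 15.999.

103.10 g/mol

First, the molecular formula is C4H6FNO (counting implicit H from valence).
  C: 4 × 12.011 = 48.044
  F: 1 × 18.998 = 18.998
  H: 6 × 1.008 = 6.048
  N: 1 × 14.007 = 14.007
  O: 1 × 15.999 = 15.999
Sum: 4×12.011 + 1×18.998 + 6×1.008 + 1×14.007 + 1×15.999 = 103.096 → 103.10 g/mol.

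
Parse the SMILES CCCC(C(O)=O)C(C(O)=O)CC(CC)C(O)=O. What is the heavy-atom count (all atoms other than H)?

Every atom symbol written in the SMILES (organic subset) is one heavy atom; implicit H are not written.
Heavy atoms by element → C:12, O:6.
Total: 18.

18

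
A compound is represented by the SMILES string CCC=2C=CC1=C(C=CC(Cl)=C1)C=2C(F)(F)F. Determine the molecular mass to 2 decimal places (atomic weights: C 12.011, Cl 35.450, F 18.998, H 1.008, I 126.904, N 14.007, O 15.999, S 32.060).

258.67 g/mol

First, the molecular formula is C13H10ClF3 (counting implicit H from valence).
  C: 13 × 12.011 = 156.143
  Cl: 1 × 35.450 = 35.450
  F: 3 × 18.998 = 56.994
  H: 10 × 1.008 = 10.080
Sum: 13×12.011 + 1×35.450 + 3×18.998 + 10×1.008 = 258.667 → 258.67 g/mol.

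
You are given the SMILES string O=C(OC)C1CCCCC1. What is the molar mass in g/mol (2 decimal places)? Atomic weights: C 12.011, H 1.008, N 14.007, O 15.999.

142.20 g/mol

First, the molecular formula is C8H14O2 (counting implicit H from valence).
  C: 8 × 12.011 = 96.088
  H: 14 × 1.008 = 14.112
  O: 2 × 15.999 = 31.998
Sum: 8×12.011 + 14×1.008 + 2×15.999 = 142.198 → 142.20 g/mol.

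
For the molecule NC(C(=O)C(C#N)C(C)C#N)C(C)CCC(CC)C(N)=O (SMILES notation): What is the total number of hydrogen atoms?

Walk through each heavy atom and fill implicit hydrogens from standard valence (C 4, N 3, O 2, S 2, halogen 1):
  atom 1: N, bond orders sum to 1 (valence 3) → 2 H
  atom 2: C, bond orders sum to 3 (valence 4) → 1 H
  atom 3: C, bond orders sum to 4 (valence 4) → 0 H
  atom 4: O, bond orders sum to 2 (valence 2) → 0 H
  atom 5: C, bond orders sum to 3 (valence 4) → 1 H
  atom 6: C, bond orders sum to 4 (valence 4) → 0 H
  atom 7: N, bond orders sum to 3 (valence 3) → 0 H
  atom 8: C, bond orders sum to 3 (valence 4) → 1 H
  atom 9: C, bond orders sum to 1 (valence 4) → 3 H
  atom 10: C, bond orders sum to 4 (valence 4) → 0 H
  atom 11: N, bond orders sum to 3 (valence 3) → 0 H
  atom 12: C, bond orders sum to 3 (valence 4) → 1 H
  atom 13: C, bond orders sum to 1 (valence 4) → 3 H
  atom 14: C, bond orders sum to 2 (valence 4) → 2 H
  atom 15: C, bond orders sum to 2 (valence 4) → 2 H
  atom 16: C, bond orders sum to 3 (valence 4) → 1 H
  atom 17: C, bond orders sum to 2 (valence 4) → 2 H
  atom 18: C, bond orders sum to 1 (valence 4) → 3 H
  atom 19: C, bond orders sum to 4 (valence 4) → 0 H
  atom 20: N, bond orders sum to 1 (valence 3) → 2 H
  atom 21: O, bond orders sum to 2 (valence 2) → 0 H
Total hydrogens: 24.

24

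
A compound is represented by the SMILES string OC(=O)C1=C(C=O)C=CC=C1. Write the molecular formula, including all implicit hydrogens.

Walk through each heavy atom and fill implicit hydrogens from standard valence (C 4, N 3, O 2, S 2, halogen 1):
  atom 1: O, bond orders sum to 1 (valence 2) → 1 H
  atom 2: C, bond orders sum to 4 (valence 4) → 0 H
  atom 3: O, bond orders sum to 2 (valence 2) → 0 H
  atom 4: C, bond orders sum to 4 (valence 4) → 0 H
  atom 5: C, bond orders sum to 4 (valence 4) → 0 H
  atom 6: C, bond orders sum to 3 (valence 4) → 1 H
  atom 7: O, bond orders sum to 2 (valence 2) → 0 H
  atom 8: C, bond orders sum to 3 (valence 4) → 1 H
  atom 9: C, bond orders sum to 3 (valence 4) → 1 H
  atom 10: C, bond orders sum to 3 (valence 4) → 1 H
  atom 11: C, bond orders sum to 3 (valence 4) → 1 H
Totals → C:8, H:6, O:3.

C8H6O3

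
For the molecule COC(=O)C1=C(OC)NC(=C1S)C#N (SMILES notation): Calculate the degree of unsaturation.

6

Degree of unsaturation = (number of rings) + (number of π bonds).
Ring closures in the SMILES: 1.
π bonds: 3 double bonds (each 1 DoU), 1 triple bond (each 2 DoU) → 5 DoU from unsaturation.
Total DoU = 1 + 5 = 6.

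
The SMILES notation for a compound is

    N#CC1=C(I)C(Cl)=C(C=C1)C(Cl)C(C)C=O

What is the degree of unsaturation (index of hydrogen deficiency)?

Degree of unsaturation = (number of rings) + (number of π bonds).
Ring closures in the SMILES: 1.
π bonds: 4 double bonds (each 1 DoU), 1 triple bond (each 2 DoU) → 6 DoU from unsaturation.
Total DoU = 1 + 6 = 7.

7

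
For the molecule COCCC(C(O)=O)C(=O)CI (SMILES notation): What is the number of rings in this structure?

0

In SMILES, each pair of matching ring-closure digits denotes one ring-closing bond; the number of such bonds equals the number of independent rings.
Ring-closure bonds here: 0.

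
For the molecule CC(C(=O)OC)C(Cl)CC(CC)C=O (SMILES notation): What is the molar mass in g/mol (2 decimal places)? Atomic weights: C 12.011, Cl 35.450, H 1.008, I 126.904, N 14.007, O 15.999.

First, the molecular formula is C10H17ClO3 (counting implicit H from valence).
  C: 10 × 12.011 = 120.110
  Cl: 1 × 35.450 = 35.450
  H: 17 × 1.008 = 17.136
  O: 3 × 15.999 = 47.997
Sum: 10×12.011 + 1×35.450 + 17×1.008 + 3×15.999 = 220.693 → 220.69 g/mol.

220.69 g/mol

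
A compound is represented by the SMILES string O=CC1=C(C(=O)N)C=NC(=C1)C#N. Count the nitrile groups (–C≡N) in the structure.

1

The nitrile motif appears at heavy-atom position 12 in the SMILES.
Other groups present: 1 aldehyde, 1 amide.
Nitrile count: 1.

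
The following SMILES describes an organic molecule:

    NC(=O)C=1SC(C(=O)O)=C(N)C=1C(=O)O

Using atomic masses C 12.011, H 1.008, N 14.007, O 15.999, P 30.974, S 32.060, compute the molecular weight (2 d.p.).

230.19 g/mol

First, the molecular formula is C7H6N2O5S (counting implicit H from valence).
  C: 7 × 12.011 = 84.077
  H: 6 × 1.008 = 6.048
  N: 2 × 14.007 = 28.014
  O: 5 × 15.999 = 79.995
  S: 1 × 32.060 = 32.060
Sum: 7×12.011 + 6×1.008 + 2×14.007 + 5×15.999 + 1×32.060 = 230.194 → 230.19 g/mol.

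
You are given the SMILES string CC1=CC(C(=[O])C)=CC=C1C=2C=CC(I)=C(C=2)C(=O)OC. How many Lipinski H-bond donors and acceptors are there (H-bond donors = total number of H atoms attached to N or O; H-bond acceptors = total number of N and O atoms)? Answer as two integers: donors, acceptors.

0, 3

Donors: find every N or O and count the H atoms it carries.
  atom 6 (O): bond orders sum to 2 → 0 H
  atom 19 (O): bond orders sum to 2 → 0 H
  atom 20 (O): bond orders sum to 2 → 0 H
Lipinski HBD = 0.
Acceptors: N atoms = 0, O atoms = 3 → HBA = 3.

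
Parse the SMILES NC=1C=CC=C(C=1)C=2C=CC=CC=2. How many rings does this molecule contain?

2

In SMILES, each pair of matching ring-closure digits denotes one ring-closing bond; the number of such bonds equals the number of independent rings.
Ring-closure bonds here: 2.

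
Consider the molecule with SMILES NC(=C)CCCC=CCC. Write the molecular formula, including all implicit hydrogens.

C9H17N

Walk through each heavy atom and fill implicit hydrogens from standard valence (C 4, N 3, O 2, S 2, halogen 1):
  atom 1: N, bond orders sum to 1 (valence 3) → 2 H
  atom 2: C, bond orders sum to 4 (valence 4) → 0 H
  atom 3: C, bond orders sum to 2 (valence 4) → 2 H
  atom 4: C, bond orders sum to 2 (valence 4) → 2 H
  atom 5: C, bond orders sum to 2 (valence 4) → 2 H
  atom 6: C, bond orders sum to 2 (valence 4) → 2 H
  atom 7: C, bond orders sum to 3 (valence 4) → 1 H
  atom 8: C, bond orders sum to 3 (valence 4) → 1 H
  atom 9: C, bond orders sum to 2 (valence 4) → 2 H
  atom 10: C, bond orders sum to 1 (valence 4) → 3 H
Totals → C:9, H:17, N:1.
In Hill order: C9H17N.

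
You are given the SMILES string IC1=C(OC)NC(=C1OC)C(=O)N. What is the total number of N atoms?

Scan the SMILES for N atoms (remember two-letter symbols like Cl and Br are single atoms).
Nitrogen count: 2.

2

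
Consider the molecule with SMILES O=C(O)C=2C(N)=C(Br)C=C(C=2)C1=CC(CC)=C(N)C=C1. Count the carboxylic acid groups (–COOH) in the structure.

The carboxylic acid motif appears at heavy-atom position 2 in the SMILES.
Other groups present: 2 primary amine.
Carboxylic acid count: 1.

1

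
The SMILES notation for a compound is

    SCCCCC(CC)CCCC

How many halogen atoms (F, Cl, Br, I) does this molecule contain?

0

Scan the SMILES for the halogen motif — none present.
Groups that are present: 1 thiol.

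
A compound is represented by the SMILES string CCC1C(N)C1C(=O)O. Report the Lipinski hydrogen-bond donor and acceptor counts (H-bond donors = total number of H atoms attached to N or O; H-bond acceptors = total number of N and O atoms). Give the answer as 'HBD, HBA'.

Donors: find every N or O and count the H atoms it carries.
  atom 5 (N): bond orders sum to 1 → 2 H
  atom 8 (O): bond orders sum to 2 → 0 H
  atom 9 (O): bond orders sum to 1 → 1 H
Lipinski HBD = 3.
Acceptors: N atoms = 1, O atoms = 2 → HBA = 3.

3, 3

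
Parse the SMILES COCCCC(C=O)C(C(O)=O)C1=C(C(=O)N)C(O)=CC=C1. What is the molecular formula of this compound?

C15H19NO6

Walk through each heavy atom and fill implicit hydrogens from standard valence (C 4, N 3, O 2, S 2, halogen 1):
  atom 1: C, bond orders sum to 1 (valence 4) → 3 H
  atom 2: O, bond orders sum to 2 (valence 2) → 0 H
  atom 3: C, bond orders sum to 2 (valence 4) → 2 H
  atom 4: C, bond orders sum to 2 (valence 4) → 2 H
  atom 5: C, bond orders sum to 2 (valence 4) → 2 H
  atom 6: C, bond orders sum to 3 (valence 4) → 1 H
  atom 7: C, bond orders sum to 3 (valence 4) → 1 H
  atom 8: O, bond orders sum to 2 (valence 2) → 0 H
  atom 9: C, bond orders sum to 3 (valence 4) → 1 H
  atom 10: C, bond orders sum to 4 (valence 4) → 0 H
  atom 11: O, bond orders sum to 1 (valence 2) → 1 H
  atom 12: O, bond orders sum to 2 (valence 2) → 0 H
  atom 13: C, bond orders sum to 4 (valence 4) → 0 H
  atom 14: C, bond orders sum to 4 (valence 4) → 0 H
  atom 15: C, bond orders sum to 4 (valence 4) → 0 H
  atom 16: O, bond orders sum to 2 (valence 2) → 0 H
  atom 17: N, bond orders sum to 1 (valence 3) → 2 H
  atom 18: C, bond orders sum to 4 (valence 4) → 0 H
  atom 19: O, bond orders sum to 1 (valence 2) → 1 H
  atom 20: C, bond orders sum to 3 (valence 4) → 1 H
  atom 21: C, bond orders sum to 3 (valence 4) → 1 H
  atom 22: C, bond orders sum to 3 (valence 4) → 1 H
Totals → C:15, H:19, N:1, O:6.
In Hill order: C15H19NO6.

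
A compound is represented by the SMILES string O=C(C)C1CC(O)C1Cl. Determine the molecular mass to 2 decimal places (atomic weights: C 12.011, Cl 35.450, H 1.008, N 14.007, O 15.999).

148.59 g/mol

First, the molecular formula is C6H9ClO2 (counting implicit H from valence).
  C: 6 × 12.011 = 72.066
  Cl: 1 × 35.450 = 35.450
  H: 9 × 1.008 = 9.072
  O: 2 × 15.999 = 31.998
Sum: 6×12.011 + 1×35.450 + 9×1.008 + 2×15.999 = 148.586 → 148.59 g/mol.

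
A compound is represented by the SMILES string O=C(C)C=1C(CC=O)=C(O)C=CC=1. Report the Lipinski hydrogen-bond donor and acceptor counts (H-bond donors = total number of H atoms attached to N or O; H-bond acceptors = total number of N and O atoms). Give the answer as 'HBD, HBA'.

1, 3

Donors: find every N or O and count the H atoms it carries.
  atom 1 (O): bond orders sum to 2 → 0 H
  atom 8 (O): bond orders sum to 2 → 0 H
  atom 10 (O): bond orders sum to 1 → 1 H
Lipinski HBD = 1.
Acceptors: N atoms = 0, O atoms = 3 → HBA = 3.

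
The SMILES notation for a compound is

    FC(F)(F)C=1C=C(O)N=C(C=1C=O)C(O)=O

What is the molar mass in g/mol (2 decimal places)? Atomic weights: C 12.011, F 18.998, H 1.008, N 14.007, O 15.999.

First, the molecular formula is C8H4F3NO4 (counting implicit H from valence).
  C: 8 × 12.011 = 96.088
  F: 3 × 18.998 = 56.994
  H: 4 × 1.008 = 4.032
  N: 1 × 14.007 = 14.007
  O: 4 × 15.999 = 63.996
Sum: 8×12.011 + 3×18.998 + 4×1.008 + 1×14.007 + 4×15.999 = 235.117 → 235.12 g/mol.

235.12 g/mol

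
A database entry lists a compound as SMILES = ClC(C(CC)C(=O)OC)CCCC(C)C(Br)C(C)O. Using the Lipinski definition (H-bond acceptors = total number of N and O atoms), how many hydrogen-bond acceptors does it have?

N atoms: 0; O atoms: 3.
Lipinski HBA = 0 + 3 = 3.

3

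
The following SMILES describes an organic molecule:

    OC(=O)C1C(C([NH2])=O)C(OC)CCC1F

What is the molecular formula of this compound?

Walk through each heavy atom and fill implicit hydrogens from standard valence (C 4, N 3, O 2, S 2, halogen 1):
  atom 1: O, bond orders sum to 1 (valence 2) → 1 H
  atom 2: C, bond orders sum to 4 (valence 4) → 0 H
  atom 3: O, bond orders sum to 2 (valence 2) → 0 H
  atom 4: C, bond orders sum to 3 (valence 4) → 1 H
  atom 5: C, bond orders sum to 3 (valence 4) → 1 H
  atom 6: C, bond orders sum to 4 (valence 4) → 0 H
  atom 7: N with explicit H count 2
  atom 8: O, bond orders sum to 2 (valence 2) → 0 H
  atom 9: C, bond orders sum to 3 (valence 4) → 1 H
  atom 10: O, bond orders sum to 2 (valence 2) → 0 H
  atom 11: C, bond orders sum to 1 (valence 4) → 3 H
  atom 12: C, bond orders sum to 2 (valence 4) → 2 H
  atom 13: C, bond orders sum to 2 (valence 4) → 2 H
  atom 14: C, bond orders sum to 3 (valence 4) → 1 H
  atom 15: F (halogen, monovalent) → 0 H
Totals → C:9, H:14, F:1, N:1, O:4.
In Hill order: C9H14FNO4.

C9H14FNO4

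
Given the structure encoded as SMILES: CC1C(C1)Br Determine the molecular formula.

C4H7Br

Walk through each heavy atom and fill implicit hydrogens from standard valence (C 4, N 3, O 2, S 2, halogen 1):
  atom 1: C, bond orders sum to 1 (valence 4) → 3 H
  atom 2: C, bond orders sum to 3 (valence 4) → 1 H
  atom 3: C, bond orders sum to 3 (valence 4) → 1 H
  atom 4: C, bond orders sum to 2 (valence 4) → 2 H
  atom 5: Br (halogen, monovalent) → 0 H
Totals → C:4, H:7, Br:1.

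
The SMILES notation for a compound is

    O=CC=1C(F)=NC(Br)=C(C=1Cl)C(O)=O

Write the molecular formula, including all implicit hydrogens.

C7H2BrClFNO3

Walk through each heavy atom and fill implicit hydrogens from standard valence (C 4, N 3, O 2, S 2, halogen 1):
  atom 1: O, bond orders sum to 2 (valence 2) → 0 H
  atom 2: C, bond orders sum to 3 (valence 4) → 1 H
  atom 3: C, bond orders sum to 4 (valence 4) → 0 H
  atom 4: C, bond orders sum to 4 (valence 4) → 0 H
  atom 5: F (halogen, monovalent) → 0 H
  atom 6: N, bond orders sum to 3 (valence 3) → 0 H
  atom 7: C, bond orders sum to 4 (valence 4) → 0 H
  atom 8: Br (halogen, monovalent) → 0 H
  atom 9: C, bond orders sum to 4 (valence 4) → 0 H
  atom 10: C, bond orders sum to 4 (valence 4) → 0 H
  atom 11: Cl (halogen, monovalent) → 0 H
  atom 12: C, bond orders sum to 4 (valence 4) → 0 H
  atom 13: O, bond orders sum to 1 (valence 2) → 1 H
  atom 14: O, bond orders sum to 2 (valence 2) → 0 H
Totals → C:7, H:2, Br:1, Cl:1, F:1, N:1, O:3.
In Hill order: C7H2BrClFNO3.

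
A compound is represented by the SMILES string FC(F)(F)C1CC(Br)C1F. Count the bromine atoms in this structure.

Scan the SMILES for Br atoms (remember two-letter symbols like Cl and Br are single atoms).
Bromine count: 1.

1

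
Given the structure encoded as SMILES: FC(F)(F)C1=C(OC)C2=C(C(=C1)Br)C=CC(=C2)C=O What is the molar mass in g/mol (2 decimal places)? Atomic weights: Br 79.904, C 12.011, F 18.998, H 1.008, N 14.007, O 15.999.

First, the molecular formula is C13H8BrF3O2 (counting implicit H from valence).
  Br: 1 × 79.904 = 79.904
  C: 13 × 12.011 = 156.143
  F: 3 × 18.998 = 56.994
  H: 8 × 1.008 = 8.064
  O: 2 × 15.999 = 31.998
Sum: 1×79.904 + 13×12.011 + 3×18.998 + 8×1.008 + 2×15.999 = 333.103 → 333.10 g/mol.

333.10 g/mol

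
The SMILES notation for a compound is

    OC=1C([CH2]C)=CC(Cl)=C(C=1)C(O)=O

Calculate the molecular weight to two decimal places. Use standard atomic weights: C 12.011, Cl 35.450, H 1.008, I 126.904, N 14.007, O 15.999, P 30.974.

200.62 g/mol

First, the molecular formula is C9H9ClO3 (counting implicit H from valence).
  C: 9 × 12.011 = 108.099
  Cl: 1 × 35.450 = 35.450
  H: 9 × 1.008 = 9.072
  O: 3 × 15.999 = 47.997
Sum: 9×12.011 + 1×35.450 + 9×1.008 + 3×15.999 = 200.618 → 200.62 g/mol.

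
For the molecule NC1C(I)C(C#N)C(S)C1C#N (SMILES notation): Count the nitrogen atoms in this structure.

Scan the SMILES for N atoms (remember two-letter symbols like Cl and Br are single atoms).
Nitrogen count: 3.

3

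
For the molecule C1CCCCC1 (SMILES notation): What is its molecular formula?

Walk through each heavy atom and fill implicit hydrogens from standard valence (C 4, N 3, O 2, S 2, halogen 1):
  atom 1: C, bond orders sum to 2 (valence 4) → 2 H
  atom 2: C, bond orders sum to 2 (valence 4) → 2 H
  atom 3: C, bond orders sum to 2 (valence 4) → 2 H
  atom 4: C, bond orders sum to 2 (valence 4) → 2 H
  atom 5: C, bond orders sum to 2 (valence 4) → 2 H
  atom 6: C, bond orders sum to 2 (valence 4) → 2 H
Totals → C:6, H:12.
In Hill order: C6H12.

C6H12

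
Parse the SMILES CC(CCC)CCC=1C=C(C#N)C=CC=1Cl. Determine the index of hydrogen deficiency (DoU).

Molecular formula: C14H18ClN.
DoU = (2C + 2 + N − H − X) / 2, where X is the halogen count and O/S are ignored.
    = (2·14 + 2 + 1 − 18 − 1) / 2 = 12 / 2 = 6.

6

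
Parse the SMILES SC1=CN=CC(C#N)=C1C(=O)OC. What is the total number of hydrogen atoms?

Walk through each heavy atom and fill implicit hydrogens from standard valence (C 4, N 3, O 2, S 2, halogen 1):
  atom 1: S, bond orders sum to 1 (valence 2) → 1 H
  atom 2: C, bond orders sum to 4 (valence 4) → 0 H
  atom 3: C, bond orders sum to 3 (valence 4) → 1 H
  atom 4: N, bond orders sum to 3 (valence 3) → 0 H
  atom 5: C, bond orders sum to 3 (valence 4) → 1 H
  atom 6: C, bond orders sum to 4 (valence 4) → 0 H
  atom 7: C, bond orders sum to 4 (valence 4) → 0 H
  atom 8: N, bond orders sum to 3 (valence 3) → 0 H
  atom 9: C, bond orders sum to 4 (valence 4) → 0 H
  atom 10: C, bond orders sum to 4 (valence 4) → 0 H
  atom 11: O, bond orders sum to 2 (valence 2) → 0 H
  atom 12: O, bond orders sum to 2 (valence 2) → 0 H
  atom 13: C, bond orders sum to 1 (valence 4) → 3 H
Total hydrogens: 6.

6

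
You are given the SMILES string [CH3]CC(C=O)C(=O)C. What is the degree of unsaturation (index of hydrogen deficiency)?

Degree of unsaturation = (number of rings) + (number of π bonds).
Ring closures in the SMILES: 0.
π bonds: 2 double bonds (each 1 DoU) → 2 DoU from unsaturation.
Total DoU = 0 + 2 = 2.

2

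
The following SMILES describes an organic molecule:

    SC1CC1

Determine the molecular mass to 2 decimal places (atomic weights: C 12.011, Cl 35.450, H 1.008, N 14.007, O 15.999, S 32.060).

First, the molecular formula is C3H6S (counting implicit H from valence).
  C: 3 × 12.011 = 36.033
  H: 6 × 1.008 = 6.048
  S: 1 × 32.060 = 32.060
Sum: 3×12.011 + 6×1.008 + 1×32.060 = 74.141 → 74.14 g/mol.

74.14 g/mol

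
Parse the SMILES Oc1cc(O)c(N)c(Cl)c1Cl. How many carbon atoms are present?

Count every carbon token in the SMILES (each C, including those in ring-closure positions and inside branches).
Carbon count: 6.

6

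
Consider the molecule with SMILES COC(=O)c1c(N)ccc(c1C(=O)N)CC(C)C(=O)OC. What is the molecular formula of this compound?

Walk through each heavy atom and fill implicit hydrogens from standard valence (C 4, N 3, O 2, S 2, halogen 1); for lowercase aromatic atoms, an aromatic c carries 1 H when it has two neighbours and 0 H with three, and aromatic n carries 0 H:
  atom 1: C, bond orders sum to 1 (valence 4) → 3 H
  atom 2: O, bond orders sum to 2 (valence 2) → 0 H
  atom 3: C, bond orders sum to 4 (valence 4) → 0 H
  atom 4: O, bond orders sum to 2 (valence 2) → 0 H
  atom 5: aromatic c, 3 neighbours → 0 H
  atom 6: aromatic c, 3 neighbours → 0 H
  atom 7: N, bond orders sum to 1 (valence 3) → 2 H
  atom 8: aromatic c, 2 neighbours → 1 H
  atom 9: aromatic c, 2 neighbours → 1 H
  atom 10: aromatic c, 3 neighbours → 0 H
  atom 11: aromatic c, 3 neighbours → 0 H
  atom 12: C, bond orders sum to 4 (valence 4) → 0 H
  atom 13: O, bond orders sum to 2 (valence 2) → 0 H
  atom 14: N, bond orders sum to 1 (valence 3) → 2 H
  atom 15: C, bond orders sum to 2 (valence 4) → 2 H
  atom 16: C, bond orders sum to 3 (valence 4) → 1 H
  atom 17: C, bond orders sum to 1 (valence 4) → 3 H
  atom 18: C, bond orders sum to 4 (valence 4) → 0 H
  atom 19: O, bond orders sum to 2 (valence 2) → 0 H
  atom 20: O, bond orders sum to 2 (valence 2) → 0 H
  atom 21: C, bond orders sum to 1 (valence 4) → 3 H
Totals → C:14, H:18, N:2, O:5.

C14H18N2O5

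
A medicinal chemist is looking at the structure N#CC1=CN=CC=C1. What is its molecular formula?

C6H4N2

Walk through each heavy atom and fill implicit hydrogens from standard valence (C 4, N 3, O 2, S 2, halogen 1):
  atom 1: N, bond orders sum to 3 (valence 3) → 0 H
  atom 2: C, bond orders sum to 4 (valence 4) → 0 H
  atom 3: C, bond orders sum to 4 (valence 4) → 0 H
  atom 4: C, bond orders sum to 3 (valence 4) → 1 H
  atom 5: N, bond orders sum to 3 (valence 3) → 0 H
  atom 6: C, bond orders sum to 3 (valence 4) → 1 H
  atom 7: C, bond orders sum to 3 (valence 4) → 1 H
  atom 8: C, bond orders sum to 3 (valence 4) → 1 H
Totals → C:6, H:4, N:2.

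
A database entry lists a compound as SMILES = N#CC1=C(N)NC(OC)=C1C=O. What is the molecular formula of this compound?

C7H7N3O2

Walk through each heavy atom and fill implicit hydrogens from standard valence (C 4, N 3, O 2, S 2, halogen 1):
  atom 1: N, bond orders sum to 3 (valence 3) → 0 H
  atom 2: C, bond orders sum to 4 (valence 4) → 0 H
  atom 3: C, bond orders sum to 4 (valence 4) → 0 H
  atom 4: C, bond orders sum to 4 (valence 4) → 0 H
  atom 5: N, bond orders sum to 1 (valence 3) → 2 H
  atom 6: N, bond orders sum to 2 (valence 3) → 1 H
  atom 7: C, bond orders sum to 4 (valence 4) → 0 H
  atom 8: O, bond orders sum to 2 (valence 2) → 0 H
  atom 9: C, bond orders sum to 1 (valence 4) → 3 H
  atom 10: C, bond orders sum to 4 (valence 4) → 0 H
  atom 11: C, bond orders sum to 3 (valence 4) → 1 H
  atom 12: O, bond orders sum to 2 (valence 2) → 0 H
Totals → C:7, H:7, N:3, O:2.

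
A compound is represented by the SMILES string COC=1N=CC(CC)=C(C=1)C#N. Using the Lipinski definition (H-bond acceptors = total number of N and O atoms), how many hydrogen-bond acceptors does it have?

N atoms: 2; O atoms: 1.
Lipinski HBA = 2 + 1 = 3.

3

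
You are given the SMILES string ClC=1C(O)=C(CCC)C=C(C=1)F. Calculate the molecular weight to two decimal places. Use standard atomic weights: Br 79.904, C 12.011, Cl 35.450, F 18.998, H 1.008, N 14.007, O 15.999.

188.63 g/mol

First, the molecular formula is C9H10ClFO (counting implicit H from valence).
  C: 9 × 12.011 = 108.099
  Cl: 1 × 35.450 = 35.450
  F: 1 × 18.998 = 18.998
  H: 10 × 1.008 = 10.080
  O: 1 × 15.999 = 15.999
Sum: 9×12.011 + 1×35.450 + 1×18.998 + 10×1.008 + 1×15.999 = 188.626 → 188.63 g/mol.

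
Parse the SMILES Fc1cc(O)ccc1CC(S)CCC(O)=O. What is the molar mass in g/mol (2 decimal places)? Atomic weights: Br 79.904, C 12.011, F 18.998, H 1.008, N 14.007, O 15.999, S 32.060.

244.28 g/mol

First, the molecular formula is C11H13FO3S (counting implicit H from valence).
  C: 11 × 12.011 = 132.121
  F: 1 × 18.998 = 18.998
  H: 13 × 1.008 = 13.104
  O: 3 × 15.999 = 47.997
  S: 1 × 32.060 = 32.060
Sum: 11×12.011 + 1×18.998 + 13×1.008 + 3×15.999 + 1×32.060 = 244.280 → 244.28 g/mol.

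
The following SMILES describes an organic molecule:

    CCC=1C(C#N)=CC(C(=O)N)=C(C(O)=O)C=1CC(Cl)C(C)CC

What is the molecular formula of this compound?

Walk through each heavy atom and fill implicit hydrogens from standard valence (C 4, N 3, O 2, S 2, halogen 1):
  atom 1: C, bond orders sum to 1 (valence 4) → 3 H
  atom 2: C, bond orders sum to 2 (valence 4) → 2 H
  atom 3: C, bond orders sum to 4 (valence 4) → 0 H
  atom 4: C, bond orders sum to 4 (valence 4) → 0 H
  atom 5: C, bond orders sum to 4 (valence 4) → 0 H
  atom 6: N, bond orders sum to 3 (valence 3) → 0 H
  atom 7: C, bond orders sum to 3 (valence 4) → 1 H
  atom 8: C, bond orders sum to 4 (valence 4) → 0 H
  atom 9: C, bond orders sum to 4 (valence 4) → 0 H
  atom 10: O, bond orders sum to 2 (valence 2) → 0 H
  atom 11: N, bond orders sum to 1 (valence 3) → 2 H
  atom 12: C, bond orders sum to 4 (valence 4) → 0 H
  atom 13: C, bond orders sum to 4 (valence 4) → 0 H
  atom 14: O, bond orders sum to 1 (valence 2) → 1 H
  atom 15: O, bond orders sum to 2 (valence 2) → 0 H
  atom 16: C, bond orders sum to 4 (valence 4) → 0 H
  atom 17: C, bond orders sum to 2 (valence 4) → 2 H
  atom 18: C, bond orders sum to 3 (valence 4) → 1 H
  atom 19: Cl (halogen, monovalent) → 0 H
  atom 20: C, bond orders sum to 3 (valence 4) → 1 H
  atom 21: C, bond orders sum to 1 (valence 4) → 3 H
  atom 22: C, bond orders sum to 2 (valence 4) → 2 H
  atom 23: C, bond orders sum to 1 (valence 4) → 3 H
Totals → C:17, H:21, Cl:1, N:2, O:3.

C17H21ClN2O3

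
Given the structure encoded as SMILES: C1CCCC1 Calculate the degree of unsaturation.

Degree of unsaturation = (number of rings) + (number of π bonds).
Ring closures in the SMILES: 1.
π bonds: none → 0 DoU from unsaturation.
Total DoU = 1 + 0 = 1.

1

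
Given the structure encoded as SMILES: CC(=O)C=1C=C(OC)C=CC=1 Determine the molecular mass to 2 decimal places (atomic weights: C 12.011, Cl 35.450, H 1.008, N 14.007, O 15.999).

First, the molecular formula is C9H10O2 (counting implicit H from valence).
  C: 9 × 12.011 = 108.099
  H: 10 × 1.008 = 10.080
  O: 2 × 15.999 = 31.998
Sum: 9×12.011 + 10×1.008 + 2×15.999 = 150.177 → 150.18 g/mol.

150.18 g/mol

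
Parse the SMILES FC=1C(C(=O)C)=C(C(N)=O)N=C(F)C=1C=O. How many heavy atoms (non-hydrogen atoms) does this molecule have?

Every atom symbol written in the SMILES (organic subset) is one heavy atom; implicit H are not written.
Heavy atoms by element → C:9, F:2, N:2, O:3.
Total: 16.

16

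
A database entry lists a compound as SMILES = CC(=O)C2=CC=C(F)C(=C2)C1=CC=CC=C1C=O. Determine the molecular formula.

C15H11FO2

Walk through each heavy atom and fill implicit hydrogens from standard valence (C 4, N 3, O 2, S 2, halogen 1):
  atom 1: C, bond orders sum to 1 (valence 4) → 3 H
  atom 2: C, bond orders sum to 4 (valence 4) → 0 H
  atom 3: O, bond orders sum to 2 (valence 2) → 0 H
  atom 4: C, bond orders sum to 4 (valence 4) → 0 H
  atom 5: C, bond orders sum to 3 (valence 4) → 1 H
  atom 6: C, bond orders sum to 3 (valence 4) → 1 H
  atom 7: C, bond orders sum to 4 (valence 4) → 0 H
  atom 8: F (halogen, monovalent) → 0 H
  atom 9: C, bond orders sum to 4 (valence 4) → 0 H
  atom 10: C, bond orders sum to 3 (valence 4) → 1 H
  atom 11: C, bond orders sum to 4 (valence 4) → 0 H
  atom 12: C, bond orders sum to 3 (valence 4) → 1 H
  atom 13: C, bond orders sum to 3 (valence 4) → 1 H
  atom 14: C, bond orders sum to 3 (valence 4) → 1 H
  atom 15: C, bond orders sum to 3 (valence 4) → 1 H
  atom 16: C, bond orders sum to 4 (valence 4) → 0 H
  atom 17: C, bond orders sum to 3 (valence 4) → 1 H
  atom 18: O, bond orders sum to 2 (valence 2) → 0 H
Totals → C:15, H:11, F:1, O:2.
In Hill order: C15H11FO2.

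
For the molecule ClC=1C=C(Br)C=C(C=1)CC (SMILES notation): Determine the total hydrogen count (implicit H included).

Walk through each heavy atom and fill implicit hydrogens from standard valence (C 4, N 3, O 2, S 2, halogen 1):
  atom 1: Cl (halogen, monovalent) → 0 H
  atom 2: C, bond orders sum to 4 (valence 4) → 0 H
  atom 3: C, bond orders sum to 3 (valence 4) → 1 H
  atom 4: C, bond orders sum to 4 (valence 4) → 0 H
  atom 5: Br (halogen, monovalent) → 0 H
  atom 6: C, bond orders sum to 3 (valence 4) → 1 H
  atom 7: C, bond orders sum to 4 (valence 4) → 0 H
  atom 8: C, bond orders sum to 3 (valence 4) → 1 H
  atom 9: C, bond orders sum to 2 (valence 4) → 2 H
  atom 10: C, bond orders sum to 1 (valence 4) → 3 H
Total hydrogens: 8.

8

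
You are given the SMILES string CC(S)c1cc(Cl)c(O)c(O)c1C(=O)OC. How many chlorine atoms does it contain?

Scan the SMILES for Cl atoms (remember two-letter symbols like Cl and Br are single atoms).
Chlorine count: 1.

1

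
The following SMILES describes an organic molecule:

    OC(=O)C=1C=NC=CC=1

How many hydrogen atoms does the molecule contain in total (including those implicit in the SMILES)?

Walk through each heavy atom and fill implicit hydrogens from standard valence (C 4, N 3, O 2, S 2, halogen 1):
  atom 1: O, bond orders sum to 1 (valence 2) → 1 H
  atom 2: C, bond orders sum to 4 (valence 4) → 0 H
  atom 3: O, bond orders sum to 2 (valence 2) → 0 H
  atom 4: C, bond orders sum to 4 (valence 4) → 0 H
  atom 5: C, bond orders sum to 3 (valence 4) → 1 H
  atom 6: N, bond orders sum to 3 (valence 3) → 0 H
  atom 7: C, bond orders sum to 3 (valence 4) → 1 H
  atom 8: C, bond orders sum to 3 (valence 4) → 1 H
  atom 9: C, bond orders sum to 3 (valence 4) → 1 H
Total hydrogens: 5.

5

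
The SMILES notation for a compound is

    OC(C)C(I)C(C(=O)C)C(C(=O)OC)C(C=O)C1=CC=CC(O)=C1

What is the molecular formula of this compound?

Walk through each heavy atom and fill implicit hydrogens from standard valence (C 4, N 3, O 2, S 2, halogen 1):
  atom 1: O, bond orders sum to 1 (valence 2) → 1 H
  atom 2: C, bond orders sum to 3 (valence 4) → 1 H
  atom 3: C, bond orders sum to 1 (valence 4) → 3 H
  atom 4: C, bond orders sum to 3 (valence 4) → 1 H
  atom 5: I (halogen, monovalent) → 0 H
  atom 6: C, bond orders sum to 3 (valence 4) → 1 H
  atom 7: C, bond orders sum to 4 (valence 4) → 0 H
  atom 8: O, bond orders sum to 2 (valence 2) → 0 H
  atom 9: C, bond orders sum to 1 (valence 4) → 3 H
  atom 10: C, bond orders sum to 3 (valence 4) → 1 H
  atom 11: C, bond orders sum to 4 (valence 4) → 0 H
  atom 12: O, bond orders sum to 2 (valence 2) → 0 H
  atom 13: O, bond orders sum to 2 (valence 2) → 0 H
  atom 14: C, bond orders sum to 1 (valence 4) → 3 H
  atom 15: C, bond orders sum to 3 (valence 4) → 1 H
  atom 16: C, bond orders sum to 3 (valence 4) → 1 H
  atom 17: O, bond orders sum to 2 (valence 2) → 0 H
  atom 18: C, bond orders sum to 4 (valence 4) → 0 H
  atom 19: C, bond orders sum to 3 (valence 4) → 1 H
  atom 20: C, bond orders sum to 3 (valence 4) → 1 H
  atom 21: C, bond orders sum to 3 (valence 4) → 1 H
  atom 22: C, bond orders sum to 4 (valence 4) → 0 H
  atom 23: O, bond orders sum to 1 (valence 2) → 1 H
  atom 24: C, bond orders sum to 3 (valence 4) → 1 H
Totals → C:17, H:21, I:1, O:6.
In Hill order: C17H21IO6.

C17H21IO6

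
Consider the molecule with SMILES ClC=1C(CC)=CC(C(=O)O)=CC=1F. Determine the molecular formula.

Walk through each heavy atom and fill implicit hydrogens from standard valence (C 4, N 3, O 2, S 2, halogen 1):
  atom 1: Cl (halogen, monovalent) → 0 H
  atom 2: C, bond orders sum to 4 (valence 4) → 0 H
  atom 3: C, bond orders sum to 4 (valence 4) → 0 H
  atom 4: C, bond orders sum to 2 (valence 4) → 2 H
  atom 5: C, bond orders sum to 1 (valence 4) → 3 H
  atom 6: C, bond orders sum to 3 (valence 4) → 1 H
  atom 7: C, bond orders sum to 4 (valence 4) → 0 H
  atom 8: C, bond orders sum to 4 (valence 4) → 0 H
  atom 9: O, bond orders sum to 2 (valence 2) → 0 H
  atom 10: O, bond orders sum to 1 (valence 2) → 1 H
  atom 11: C, bond orders sum to 3 (valence 4) → 1 H
  atom 12: C, bond orders sum to 4 (valence 4) → 0 H
  atom 13: F (halogen, monovalent) → 0 H
Totals → C:9, H:8, Cl:1, F:1, O:2.

C9H8ClFO2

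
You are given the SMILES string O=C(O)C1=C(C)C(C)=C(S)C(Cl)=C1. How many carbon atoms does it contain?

9

Count every carbon token in the SMILES (each C, including those in ring-closure positions and inside branches).
Carbon count: 9.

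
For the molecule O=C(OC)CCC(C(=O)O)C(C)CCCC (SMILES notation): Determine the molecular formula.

C12H22O4

Walk through each heavy atom and fill implicit hydrogens from standard valence (C 4, N 3, O 2, S 2, halogen 1):
  atom 1: O, bond orders sum to 2 (valence 2) → 0 H
  atom 2: C, bond orders sum to 4 (valence 4) → 0 H
  atom 3: O, bond orders sum to 2 (valence 2) → 0 H
  atom 4: C, bond orders sum to 1 (valence 4) → 3 H
  atom 5: C, bond orders sum to 2 (valence 4) → 2 H
  atom 6: C, bond orders sum to 2 (valence 4) → 2 H
  atom 7: C, bond orders sum to 3 (valence 4) → 1 H
  atom 8: C, bond orders sum to 4 (valence 4) → 0 H
  atom 9: O, bond orders sum to 2 (valence 2) → 0 H
  atom 10: O, bond orders sum to 1 (valence 2) → 1 H
  atom 11: C, bond orders sum to 3 (valence 4) → 1 H
  atom 12: C, bond orders sum to 1 (valence 4) → 3 H
  atom 13: C, bond orders sum to 2 (valence 4) → 2 H
  atom 14: C, bond orders sum to 2 (valence 4) → 2 H
  atom 15: C, bond orders sum to 2 (valence 4) → 2 H
  atom 16: C, bond orders sum to 1 (valence 4) → 3 H
Totals → C:12, H:22, O:4.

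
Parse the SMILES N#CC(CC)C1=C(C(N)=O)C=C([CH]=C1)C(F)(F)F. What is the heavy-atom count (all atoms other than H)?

Every atom symbol written in the SMILES (organic subset) is one heavy atom; implicit H are not written.
Heavy atoms by element → C:12, F:3, N:2, O:1.
Total: 18.

18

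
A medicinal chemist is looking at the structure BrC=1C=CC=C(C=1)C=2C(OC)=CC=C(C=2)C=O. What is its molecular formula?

Walk through each heavy atom and fill implicit hydrogens from standard valence (C 4, N 3, O 2, S 2, halogen 1):
  atom 1: Br (halogen, monovalent) → 0 H
  atom 2: C, bond orders sum to 4 (valence 4) → 0 H
  atom 3: C, bond orders sum to 3 (valence 4) → 1 H
  atom 4: C, bond orders sum to 3 (valence 4) → 1 H
  atom 5: C, bond orders sum to 3 (valence 4) → 1 H
  atom 6: C, bond orders sum to 4 (valence 4) → 0 H
  atom 7: C, bond orders sum to 3 (valence 4) → 1 H
  atom 8: C, bond orders sum to 4 (valence 4) → 0 H
  atom 9: C, bond orders sum to 4 (valence 4) → 0 H
  atom 10: O, bond orders sum to 2 (valence 2) → 0 H
  atom 11: C, bond orders sum to 1 (valence 4) → 3 H
  atom 12: C, bond orders sum to 3 (valence 4) → 1 H
  atom 13: C, bond orders sum to 3 (valence 4) → 1 H
  atom 14: C, bond orders sum to 4 (valence 4) → 0 H
  atom 15: C, bond orders sum to 3 (valence 4) → 1 H
  atom 16: C, bond orders sum to 3 (valence 4) → 1 H
  atom 17: O, bond orders sum to 2 (valence 2) → 0 H
Totals → C:14, H:11, Br:1, O:2.
In Hill order: C14H11BrO2.

C14H11BrO2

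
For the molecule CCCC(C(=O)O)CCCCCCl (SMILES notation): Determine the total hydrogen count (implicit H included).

19

Walk through each heavy atom and fill implicit hydrogens from standard valence (C 4, N 3, O 2, S 2, halogen 1):
  atom 1: C, bond orders sum to 1 (valence 4) → 3 H
  atom 2: C, bond orders sum to 2 (valence 4) → 2 H
  atom 3: C, bond orders sum to 2 (valence 4) → 2 H
  atom 4: C, bond orders sum to 3 (valence 4) → 1 H
  atom 5: C, bond orders sum to 4 (valence 4) → 0 H
  atom 6: O, bond orders sum to 2 (valence 2) → 0 H
  atom 7: O, bond orders sum to 1 (valence 2) → 1 H
  atom 8: C, bond orders sum to 2 (valence 4) → 2 H
  atom 9: C, bond orders sum to 2 (valence 4) → 2 H
  atom 10: C, bond orders sum to 2 (valence 4) → 2 H
  atom 11: C, bond orders sum to 2 (valence 4) → 2 H
  atom 12: C, bond orders sum to 2 (valence 4) → 2 H
  atom 13: Cl (halogen, monovalent) → 0 H
Total hydrogens: 19.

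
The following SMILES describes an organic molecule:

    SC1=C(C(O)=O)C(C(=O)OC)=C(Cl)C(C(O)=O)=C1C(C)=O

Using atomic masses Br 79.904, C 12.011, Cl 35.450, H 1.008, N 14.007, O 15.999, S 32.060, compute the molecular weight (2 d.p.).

First, the molecular formula is C12H9ClO7S (counting implicit H from valence).
  C: 12 × 12.011 = 144.132
  Cl: 1 × 35.450 = 35.450
  H: 9 × 1.008 = 9.072
  O: 7 × 15.999 = 111.993
  S: 1 × 32.060 = 32.060
Sum: 12×12.011 + 1×35.450 + 9×1.008 + 7×15.999 + 1×32.060 = 332.707 → 332.71 g/mol.

332.71 g/mol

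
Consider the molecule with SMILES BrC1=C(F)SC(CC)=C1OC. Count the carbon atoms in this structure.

7

Count every carbon token in the SMILES (each C, including those in ring-closure positions and inside branches).
Carbon count: 7.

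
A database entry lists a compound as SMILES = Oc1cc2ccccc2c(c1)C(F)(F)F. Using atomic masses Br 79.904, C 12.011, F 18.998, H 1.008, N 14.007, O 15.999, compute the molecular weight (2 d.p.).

212.17 g/mol

First, the molecular formula is C11H7F3O (counting implicit H from valence).
  C: 11 × 12.011 = 132.121
  F: 3 × 18.998 = 56.994
  H: 7 × 1.008 = 7.056
  O: 1 × 15.999 = 15.999
Sum: 11×12.011 + 3×18.998 + 7×1.008 + 1×15.999 = 212.170 → 212.17 g/mol.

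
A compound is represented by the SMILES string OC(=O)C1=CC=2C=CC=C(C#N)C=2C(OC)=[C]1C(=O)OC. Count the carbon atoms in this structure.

15

Count every carbon token in the SMILES (each C, including those in ring-closure positions and inside branches).
Carbon count: 15.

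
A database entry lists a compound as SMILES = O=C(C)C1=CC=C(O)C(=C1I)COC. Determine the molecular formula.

Walk through each heavy atom and fill implicit hydrogens from standard valence (C 4, N 3, O 2, S 2, halogen 1):
  atom 1: O, bond orders sum to 2 (valence 2) → 0 H
  atom 2: C, bond orders sum to 4 (valence 4) → 0 H
  atom 3: C, bond orders sum to 1 (valence 4) → 3 H
  atom 4: C, bond orders sum to 4 (valence 4) → 0 H
  atom 5: C, bond orders sum to 3 (valence 4) → 1 H
  atom 6: C, bond orders sum to 3 (valence 4) → 1 H
  atom 7: C, bond orders sum to 4 (valence 4) → 0 H
  atom 8: O, bond orders sum to 1 (valence 2) → 1 H
  atom 9: C, bond orders sum to 4 (valence 4) → 0 H
  atom 10: C, bond orders sum to 4 (valence 4) → 0 H
  atom 11: I (halogen, monovalent) → 0 H
  atom 12: C, bond orders sum to 2 (valence 4) → 2 H
  atom 13: O, bond orders sum to 2 (valence 2) → 0 H
  atom 14: C, bond orders sum to 1 (valence 4) → 3 H
Totals → C:10, H:11, I:1, O:3.

C10H11IO3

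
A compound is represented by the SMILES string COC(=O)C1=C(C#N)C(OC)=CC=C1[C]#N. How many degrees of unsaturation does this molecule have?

Molecular formula: C11H8N2O3.
DoU = (2C + 2 + N − H − X) / 2, where X is the halogen count and O/S are ignored.
    = (2·11 + 2 + 2 − 8 − 0) / 2 = 18 / 2 = 9.

9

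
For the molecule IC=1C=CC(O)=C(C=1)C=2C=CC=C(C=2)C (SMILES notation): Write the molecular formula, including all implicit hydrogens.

Walk through each heavy atom and fill implicit hydrogens from standard valence (C 4, N 3, O 2, S 2, halogen 1):
  atom 1: I (halogen, monovalent) → 0 H
  atom 2: C, bond orders sum to 4 (valence 4) → 0 H
  atom 3: C, bond orders sum to 3 (valence 4) → 1 H
  atom 4: C, bond orders sum to 3 (valence 4) → 1 H
  atom 5: C, bond orders sum to 4 (valence 4) → 0 H
  atom 6: O, bond orders sum to 1 (valence 2) → 1 H
  atom 7: C, bond orders sum to 4 (valence 4) → 0 H
  atom 8: C, bond orders sum to 3 (valence 4) → 1 H
  atom 9: C, bond orders sum to 4 (valence 4) → 0 H
  atom 10: C, bond orders sum to 3 (valence 4) → 1 H
  atom 11: C, bond orders sum to 3 (valence 4) → 1 H
  atom 12: C, bond orders sum to 3 (valence 4) → 1 H
  atom 13: C, bond orders sum to 4 (valence 4) → 0 H
  atom 14: C, bond orders sum to 3 (valence 4) → 1 H
  atom 15: C, bond orders sum to 1 (valence 4) → 3 H
Totals → C:13, H:11, I:1, O:1.
In Hill order: C13H11IO.

C13H11IO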